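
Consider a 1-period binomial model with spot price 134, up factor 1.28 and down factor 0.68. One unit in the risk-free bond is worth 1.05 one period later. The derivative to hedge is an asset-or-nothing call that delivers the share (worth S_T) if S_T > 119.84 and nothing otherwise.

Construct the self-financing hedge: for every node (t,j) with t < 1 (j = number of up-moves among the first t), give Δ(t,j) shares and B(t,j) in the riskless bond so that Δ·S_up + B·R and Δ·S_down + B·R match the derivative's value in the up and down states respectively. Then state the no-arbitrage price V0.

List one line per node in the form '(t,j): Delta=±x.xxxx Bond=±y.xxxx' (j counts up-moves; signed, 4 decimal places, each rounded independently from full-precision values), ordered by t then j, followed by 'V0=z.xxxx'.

The replicating-portfolio and risk-neutral prices coincide; use p* = (1.05−0.68)/(1.28−0.68) = 0.6167 for the latter.
Payoff layer (t=1): V(1,0)=0.0000, V(1,1)=171.5200
Node (0,0) S=134.0000: V=(p*·171.5200+(1−p*)·0.0000)/1.05=100.7340; Δ=(171.5200−0.0000)/(171.5200−91.1200)=2.1333; B=V−Δ·S=-185.1327
Check: Δ(0,0)·S0 + B(0,0) = 100.7340 = V0.

(0,0): Delta=2.1333 Bond=-185.1327
V0=100.7340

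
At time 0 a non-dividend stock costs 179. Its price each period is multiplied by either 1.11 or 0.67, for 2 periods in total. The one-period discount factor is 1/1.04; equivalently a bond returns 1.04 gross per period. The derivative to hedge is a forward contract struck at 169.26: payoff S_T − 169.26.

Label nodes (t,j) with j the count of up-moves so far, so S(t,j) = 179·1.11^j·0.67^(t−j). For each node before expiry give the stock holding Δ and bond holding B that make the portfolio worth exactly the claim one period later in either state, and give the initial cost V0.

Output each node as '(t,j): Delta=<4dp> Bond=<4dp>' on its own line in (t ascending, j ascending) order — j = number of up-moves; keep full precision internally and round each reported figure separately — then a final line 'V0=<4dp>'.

Under the risk-neutral measure, an up-move has probability p* = (R−d)/(u−d) = 0.8409 and values discount at R = 1.04.
At expiry t=2: V(2,0)=-88.9069, V(2,1)=-36.1377, V(2,2)=51.2859
(1,0): S=119.9300. Δ = (V_up−V_dn)/(S_up−S_dn) = (-36.1377−-88.9069)/(133.1223−80.3531) = 1.0000. V = [p*·-36.1377 + (1−p*)·-88.9069]/1.04 = -42.8200. B = V − Δ·S = -162.7500.
(1,1): S=198.6900. Δ = (V_up−V_dn)/(S_up−S_dn) = (51.2859−-36.1377)/(220.5459−133.1223) = 1.0000. V = [p*·51.2859 + (1−p*)·-36.1377]/1.04 = 35.9400. B = V − Δ·S = -162.7500.
(0,0): S=179.0000. Δ = (V_up−V_dn)/(S_up−S_dn) = (35.9400−-42.8200)/(198.6900−119.9300) = 1.0000. V = [p*·35.9400 + (1−p*)·-42.8200]/1.04 = 22.5096. B = V − Δ·S = -156.4904.
The time-0 hedge costs 22.5096, which is the no-arbitrage price.

(0,0): Delta=1.0000 Bond=-156.4904
(1,0): Delta=1.0000 Bond=-162.7500
(1,1): Delta=1.0000 Bond=-162.7500
V0=22.5096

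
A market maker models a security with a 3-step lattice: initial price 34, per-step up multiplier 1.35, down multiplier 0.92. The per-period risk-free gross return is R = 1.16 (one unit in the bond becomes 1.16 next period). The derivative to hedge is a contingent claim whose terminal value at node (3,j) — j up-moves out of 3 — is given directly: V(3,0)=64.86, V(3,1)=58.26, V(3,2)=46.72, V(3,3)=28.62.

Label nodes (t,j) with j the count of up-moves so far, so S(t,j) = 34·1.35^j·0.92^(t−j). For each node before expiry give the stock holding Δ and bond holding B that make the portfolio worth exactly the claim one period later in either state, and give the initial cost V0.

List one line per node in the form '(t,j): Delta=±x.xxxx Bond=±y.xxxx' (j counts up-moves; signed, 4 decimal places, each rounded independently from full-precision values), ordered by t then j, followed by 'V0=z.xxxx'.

Under the risk-neutral measure, an up-move has probability p* = (R−d)/(u−d) = 0.5581 and values discount at R = 1.16.
At expiry t=3: V(3,0)=64.8600, V(3,1)=58.2600, V(3,2)=46.7200, V(3,3)=28.6200
  t=2,j=0: stock 28.7776 → up 38.8498 (V=58.2600), down 26.4754 (V=64.8600). Price 52.7382; hedge Δ=-0.5334, bond B=68.0870.
  t=2,j=1: stock 42.2280 → up 57.0078 (V=46.7200), down 38.8498 (V=58.2600). Price 44.6716; hedge Δ=-0.6355, bond B=71.5088.
  t=2,j=2: stock 61.9650 → up 83.6528 (V=28.6200), down 57.0078 (V=46.7200). Price 31.5670; hedge Δ=-0.6793, bond B=73.6600.
  t=1,j=0: stock 31.2800 → up 42.2280 (V=44.6716), down 28.7776 (V=52.7382). Price 41.5827; hedge Δ=-0.5997, bond B=60.3421.
  t=1,j=1: stock 45.9000 → up 61.9650 (V=31.5670), down 42.2280 (V=44.6716). Price 32.2046; hedge Δ=-0.6640, bond B=62.6806.
  t=0,j=0: stock 34.0000 → up 45.9000 (V=32.2046), down 31.2800 (V=41.5827). Price 31.3349; hedge Δ=-0.6415, bond B=53.1442.
The time-0 hedge costs 31.3349, which is the no-arbitrage price.

(0,0): Delta=-0.6415 Bond=53.1442
(1,0): Delta=-0.5997 Bond=60.3421
(1,1): Delta=-0.6640 Bond=62.6806
(2,0): Delta=-0.5334 Bond=68.0870
(2,1): Delta=-0.6355 Bond=71.5088
(2,2): Delta=-0.6793 Bond=73.6600
V0=31.3349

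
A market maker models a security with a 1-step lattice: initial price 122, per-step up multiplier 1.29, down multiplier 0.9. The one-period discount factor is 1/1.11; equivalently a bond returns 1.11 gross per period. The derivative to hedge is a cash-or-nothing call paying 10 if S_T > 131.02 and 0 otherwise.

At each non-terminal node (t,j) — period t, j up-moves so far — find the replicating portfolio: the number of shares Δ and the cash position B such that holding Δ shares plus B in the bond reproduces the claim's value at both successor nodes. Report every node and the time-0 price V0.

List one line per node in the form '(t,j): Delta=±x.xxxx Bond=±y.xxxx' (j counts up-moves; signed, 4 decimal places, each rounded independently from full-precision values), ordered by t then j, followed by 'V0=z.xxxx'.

(0,0): Delta=0.2102 Bond=-20.7900
V0=4.8510

No-arbitrage ⇒ martingale measure with p* = (R−d)/(u−d) = 0.5385.
Payoff layer (t=1): V(1,0)=0.0000, V(1,1)=10.0000
  t=0,j=0: stock 122.0000 → up 157.3800 (V=10.0000), down 109.8000 (V=0.0000). Price 4.8510; hedge Δ=0.2102, bond B=-20.7900.
Each (Δ,B) replicates both successor values, so the strategy is self-financing and V0 is arbitrage-free.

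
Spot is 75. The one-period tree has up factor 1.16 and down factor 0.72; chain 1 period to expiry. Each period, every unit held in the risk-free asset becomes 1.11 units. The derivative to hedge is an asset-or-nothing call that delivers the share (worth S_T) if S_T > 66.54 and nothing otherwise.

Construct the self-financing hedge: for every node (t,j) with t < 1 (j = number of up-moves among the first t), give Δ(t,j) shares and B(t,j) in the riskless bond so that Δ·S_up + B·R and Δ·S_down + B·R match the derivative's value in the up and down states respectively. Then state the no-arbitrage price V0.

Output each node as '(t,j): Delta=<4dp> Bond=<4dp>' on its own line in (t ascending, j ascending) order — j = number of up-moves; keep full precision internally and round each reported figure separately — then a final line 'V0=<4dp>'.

(0,0): Delta=2.6364 Bond=-128.2555
V0=69.4717

Risk-neutral probability p* = (R−d)/(u−d) = (1.11−0.72)/(1.16−0.72) = 0.8864.
Terminal values V(1,·): V(1,0)=0.0000, V(1,1)=87.0000
(0,0): S=75.0000. Δ = (V_up−V_dn)/(S_up−S_dn) = (87.0000−0.0000)/(87.0000−54.0000) = 2.6364. V = [p*·87.0000 + (1−p*)·0.0000]/1.11 = 69.4717. B = V − Δ·S = -128.2555.
Self-financing check: at every node Δ·S+B equals the discounted successor values.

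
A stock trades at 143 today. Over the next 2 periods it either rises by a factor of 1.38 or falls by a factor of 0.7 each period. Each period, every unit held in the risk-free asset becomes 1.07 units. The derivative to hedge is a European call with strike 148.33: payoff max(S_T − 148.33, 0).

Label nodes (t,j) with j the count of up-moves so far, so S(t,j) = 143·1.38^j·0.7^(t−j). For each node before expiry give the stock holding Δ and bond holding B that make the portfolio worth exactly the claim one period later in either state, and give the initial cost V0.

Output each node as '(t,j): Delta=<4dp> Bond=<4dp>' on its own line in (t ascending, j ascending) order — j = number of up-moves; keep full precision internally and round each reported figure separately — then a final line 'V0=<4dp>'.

(0,0): Delta=0.6485 Bond=-60.6643
(1,0): Delta=0.0000 Bond=0.0000
(1,1): Delta=0.9240 Bond=-119.2955
V0=32.0654

Since d<R<u, set p* = (R−d)/(u−d) = 0.5441; price each node as the discounted p*-expectation of its children.
Terminal payoffs: V(2,0)=0.0000, V(2,1)=0.0000, V(2,2)=123.9992
(1,0): S=100.1000. Δ = (V_up−V_dn)/(S_up−S_dn) = (0.0000−0.0000)/(138.1380−70.0700) = 0.0000. V = [p*·0.0000 + (1−p*)·0.0000]/1.07 = 0.0000. B = V − Δ·S = 0.0000.
(1,1): S=197.3400. Δ = (V_up−V_dn)/(S_up−S_dn) = (123.9992−0.0000)/(272.3292−138.1380) = 0.9240. V = [p*·123.9992 + (1−p*)·0.0000]/1.07 = 63.0562. B = V − Δ·S = -119.2955.
(0,0): S=143.0000. Δ = (V_up−V_dn)/(S_up−S_dn) = (63.0562−0.0000)/(197.3400−100.1000) = 0.6485. V = [p*·63.0562 + (1−p*)·0.0000]/1.07 = 32.0654. B = V − Δ·S = -60.6643.
Root portfolio cost Δ·143+B reproduces V0=32.0654.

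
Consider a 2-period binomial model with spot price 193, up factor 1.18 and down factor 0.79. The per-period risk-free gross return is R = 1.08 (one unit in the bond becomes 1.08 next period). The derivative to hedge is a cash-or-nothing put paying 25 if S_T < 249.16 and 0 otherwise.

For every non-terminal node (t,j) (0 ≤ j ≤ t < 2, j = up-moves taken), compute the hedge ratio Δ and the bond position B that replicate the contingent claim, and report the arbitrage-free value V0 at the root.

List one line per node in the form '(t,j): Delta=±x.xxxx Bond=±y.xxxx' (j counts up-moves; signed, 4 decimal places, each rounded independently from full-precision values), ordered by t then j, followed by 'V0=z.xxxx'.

(0,0): Delta=-0.2287 Bond=53.7175
(1,0): Delta=0.0000 Bond=23.1481
(1,1): Delta=-0.2815 Bond=70.0380
V0=9.5824

Under the risk-neutral measure, an up-move has probability p* = (R−d)/(u−d) = 0.7436 and values discount at R = 1.08.
Payoff layer (t=2): V(2,0)=25.0000, V(2,1)=25.0000, V(2,2)=0.0000
  t=1,j=0: stock 152.4700 → up 179.9146 (V=25.0000), down 120.4513 (V=25.0000). Price 23.1481; hedge Δ=0.0000, bond B=23.1481.
  t=1,j=1: stock 227.7400 → up 268.7332 (V=0.0000), down 179.9146 (V=25.0000). Price 5.9354; hedge Δ=-0.2815, bond B=70.0380.
  t=0,j=0: stock 193.0000 → up 227.7400 (V=5.9354), down 152.4700 (V=23.1481). Price 9.5824; hedge Δ=-0.2287, bond B=53.7175.
Each (Δ,B) replicates both successor values, so the strategy is self-financing and V0 is arbitrage-free.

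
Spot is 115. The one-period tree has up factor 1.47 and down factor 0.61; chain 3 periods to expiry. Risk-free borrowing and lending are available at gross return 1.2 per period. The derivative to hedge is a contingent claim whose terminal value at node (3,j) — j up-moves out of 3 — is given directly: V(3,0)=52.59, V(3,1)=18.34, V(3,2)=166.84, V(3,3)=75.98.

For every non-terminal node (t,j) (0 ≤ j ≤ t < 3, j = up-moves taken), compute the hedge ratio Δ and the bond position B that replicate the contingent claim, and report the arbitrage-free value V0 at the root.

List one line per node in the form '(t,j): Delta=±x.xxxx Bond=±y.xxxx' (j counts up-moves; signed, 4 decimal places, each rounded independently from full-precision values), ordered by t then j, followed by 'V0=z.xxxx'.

No-arbitrage ⇒ martingale measure with p* = (R−d)/(u−d) = 0.6860.
Payoff layer (t=3): V(3,0)=52.5900, V(3,1)=18.3400, V(3,2)=166.8400, V(3,3)=75.9800
(2,0): S=42.7915. Δ = (V_up−V_dn)/(S_up−S_dn) = (18.3400−52.5900)/(62.9035−26.1028) = -0.9307. V = [p*·18.3400 + (1−p*)·52.5900]/1.2 = 24.2441. B = V − Δ·S = 64.0697.
(2,1): S=103.1205. Δ = (V_up−V_dn)/(S_up−S_dn) = (166.8400−18.3400)/(151.5871−62.9035) = 1.6745. V = [p*·166.8400 + (1−p*)·18.3400]/1.2 = 100.1816. B = V − Δ·S = -72.4928.
(2,2): S=248.5035. Δ = (V_up−V_dn)/(S_up−S_dn) = (75.9800−166.8400)/(365.3001−151.5871) = -0.4251. V = [p*·75.9800 + (1−p*)·166.8400]/1.2 = 87.0882. B = V − Δ·S = 192.7393.
(1,0): S=70.1500. Δ = (V_up−V_dn)/(S_up−S_dn) = (100.1816−24.2441)/(103.1205−42.7915) = 1.2587. V = [p*·100.1816 + (1−p*)·24.2441]/1.2 = 63.6173. B = V − Δ·S = -24.6821.
(1,1): S=169.0500. Δ = (V_up−V_dn)/(S_up−S_dn) = (87.0882−100.1816)/(248.5035−103.1205) = -0.0901. V = [p*·87.0882 + (1−p*)·100.1816]/1.2 = 75.9991. B = V − Δ·S = 91.2240.
(0,0): S=115.0000. Δ = (V_up−V_dn)/(S_up−S_dn) = (75.9991−63.6173)/(169.0500−70.1500) = 0.1252. V = [p*·75.9991 + (1−p*)·63.6173]/1.2 = 60.0931. B = V − Δ·S = 45.6957.
Self-financing check: at every node Δ·S+B equals the discounted successor values.

(0,0): Delta=0.1252 Bond=45.6957
(1,0): Delta=1.2587 Bond=-24.6821
(1,1): Delta=-0.0901 Bond=91.2240
(2,0): Delta=-0.9307 Bond=64.0697
(2,1): Delta=1.6745 Bond=-72.4928
(2,2): Delta=-0.4251 Bond=192.7393
V0=60.0931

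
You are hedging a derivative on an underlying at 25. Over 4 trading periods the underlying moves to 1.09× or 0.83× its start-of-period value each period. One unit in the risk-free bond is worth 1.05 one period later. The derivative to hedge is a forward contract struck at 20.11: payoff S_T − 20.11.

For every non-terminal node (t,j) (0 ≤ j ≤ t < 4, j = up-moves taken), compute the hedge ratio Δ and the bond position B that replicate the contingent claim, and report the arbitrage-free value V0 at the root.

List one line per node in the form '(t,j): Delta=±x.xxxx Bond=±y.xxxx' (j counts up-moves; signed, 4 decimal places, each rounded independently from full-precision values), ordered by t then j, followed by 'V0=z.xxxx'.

(0,0): Delta=1.0000 Bond=-16.5445
(1,0): Delta=1.0000 Bond=-17.3718
(1,1): Delta=1.0000 Bond=-17.3718
(2,0): Delta=1.0000 Bond=-18.2404
(2,1): Delta=1.0000 Bond=-18.2404
(2,2): Delta=1.0000 Bond=-18.2404
(3,0): Delta=1.0000 Bond=-19.1524
(3,1): Delta=1.0000 Bond=-19.1524
(3,2): Delta=1.0000 Bond=-19.1524
(3,3): Delta=1.0000 Bond=-19.1524
V0=8.4555

The replicating-portfolio and risk-neutral prices coincide; use p* = (1.05−0.83)/(1.09−0.83) = 0.8462 for the latter.
Payoff layer (t=4): V(4,0)=-8.2454, V(4,1)=-4.5288, V(4,2)=0.3521, V(4,3)=6.7619, V(4,4)=15.1795
Node (3,0) S=14.2947: V=(p*·-4.5288+(1−p*)·-8.2454)/1.05=-4.8577; Δ=(-4.5288−-8.2454)/(15.5812−11.8646)=1.0000; B=V−Δ·S=-19.1524
Node (3,1) S=18.7725: V=(p*·0.3521+(1−p*)·-4.5288)/1.05=-0.3799; Δ=(0.3521−-4.5288)/(20.4621−15.5812)=1.0000; B=V−Δ·S=-19.1524
Node (3,2) S=24.6531: V=(p*·6.7619+(1−p*)·0.3521)/1.05=5.5007; Δ=(6.7619−0.3521)/(26.8719−20.4621)=1.0000; B=V−Δ·S=-19.1524
Node (3,3) S=32.3757: V=(p*·15.1795+(1−p*)·6.7619)/1.05=13.2233; Δ=(15.1795−6.7619)/(35.2895−26.8719)=1.0000; B=V−Δ·S=-19.1524
Node (2,0) S=17.2225: V=(p*·-0.3799+(1−p*)·-4.8577)/1.05=-1.0179; Δ=(-0.3799−-4.8577)/(18.7725−14.2947)=1.0000; B=V−Δ·S=-18.2404
Node (2,1) S=22.6175: V=(p*·5.5007+(1−p*)·-0.3799)/1.05=4.3771; Δ=(5.5007−-0.3799)/(24.6531−18.7725)=1.0000; B=V−Δ·S=-18.2404
Node (2,2) S=29.7025: V=(p*·13.2233+(1−p*)·5.5007)/1.05=11.4621; Δ=(13.2233−5.5007)/(32.3757−24.6531)=1.0000; B=V−Δ·S=-18.2404
Node (1,0) S=20.7500: V=(p*·4.3771+(1−p*)·-1.0179)/1.05=3.3782; Δ=(4.3771−-1.0179)/(22.6175−17.2225)=1.0000; B=V−Δ·S=-17.3718
Node (1,1) S=27.2500: V=(p*·11.4621+(1−p*)·4.3771)/1.05=9.8782; Δ=(11.4621−4.3771)/(29.7025−22.6175)=1.0000; B=V−Δ·S=-17.3718
Node (0,0) S=25.0000: V=(p*·9.8782+(1−p*)·3.3782)/1.05=8.4555; Δ=(9.8782−3.3782)/(27.2500−20.7500)=1.0000; B=V−Δ·S=-16.5445
Root portfolio cost Δ·25+B reproduces V0=8.4555.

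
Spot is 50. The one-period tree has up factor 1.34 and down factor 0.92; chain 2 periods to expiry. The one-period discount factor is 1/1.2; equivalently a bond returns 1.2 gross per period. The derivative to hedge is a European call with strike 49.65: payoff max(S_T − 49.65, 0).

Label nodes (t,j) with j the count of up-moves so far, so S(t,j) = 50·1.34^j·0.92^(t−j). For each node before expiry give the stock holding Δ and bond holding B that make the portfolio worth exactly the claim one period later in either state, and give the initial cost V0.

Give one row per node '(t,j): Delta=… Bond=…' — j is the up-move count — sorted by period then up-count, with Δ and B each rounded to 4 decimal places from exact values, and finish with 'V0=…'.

No-arbitrage ⇒ martingale measure with p* = (R−d)/(u−d) = 0.6667.
Terminal values V(2,·): V(2,0)=0.0000, V(2,1)=11.9900, V(2,2)=40.1300
  t=1,j=0: stock 46.0000 → up 61.6400 (V=11.9900), down 42.3200 (V=0.0000). Price 6.6611; hedge Δ=0.6206, bond B=-21.8865.
  t=1,j=1: stock 67.0000 → up 89.7800 (V=40.1300), down 61.6400 (V=11.9900). Price 25.6250; hedge Δ=1.0000, bond B=-41.3750.
  t=0,j=0: stock 50.0000 → up 67.0000 (V=25.6250), down 46.0000 (V=6.6611). Price 16.0864; hedge Δ=0.9030, bond B=-29.0657.
Check: Δ(0,0)·S0 + B(0,0) = 16.0864 = V0.

(0,0): Delta=0.9030 Bond=-29.0657
(1,0): Delta=0.6206 Bond=-21.8865
(1,1): Delta=1.0000 Bond=-41.3750
V0=16.0864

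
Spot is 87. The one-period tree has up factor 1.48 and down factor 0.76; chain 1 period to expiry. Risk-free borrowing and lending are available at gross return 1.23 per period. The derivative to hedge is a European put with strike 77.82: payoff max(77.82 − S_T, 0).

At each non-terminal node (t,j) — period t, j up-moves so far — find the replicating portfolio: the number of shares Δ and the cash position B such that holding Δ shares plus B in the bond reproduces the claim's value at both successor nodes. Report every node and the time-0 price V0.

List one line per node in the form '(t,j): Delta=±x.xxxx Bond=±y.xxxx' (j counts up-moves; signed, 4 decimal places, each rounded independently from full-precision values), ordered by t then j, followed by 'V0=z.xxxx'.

(0,0): Delta=-0.1868 Bond=19.5528
V0=3.3028

The replicating-portfolio and risk-neutral prices coincide; use p* = (1.23−0.76)/(1.48−0.76) = 0.6528 for the latter.
Terminal values V(1,·): V(1,0)=11.7000, V(1,1)=0.0000
  t=0,j=0: stock 87.0000 → up 128.7600 (V=0.0000), down 66.1200 (V=11.7000). Price 3.3028; hedge Δ=-0.1868, bond B=19.5528.
The time-0 hedge costs 3.3028, which is the no-arbitrage price.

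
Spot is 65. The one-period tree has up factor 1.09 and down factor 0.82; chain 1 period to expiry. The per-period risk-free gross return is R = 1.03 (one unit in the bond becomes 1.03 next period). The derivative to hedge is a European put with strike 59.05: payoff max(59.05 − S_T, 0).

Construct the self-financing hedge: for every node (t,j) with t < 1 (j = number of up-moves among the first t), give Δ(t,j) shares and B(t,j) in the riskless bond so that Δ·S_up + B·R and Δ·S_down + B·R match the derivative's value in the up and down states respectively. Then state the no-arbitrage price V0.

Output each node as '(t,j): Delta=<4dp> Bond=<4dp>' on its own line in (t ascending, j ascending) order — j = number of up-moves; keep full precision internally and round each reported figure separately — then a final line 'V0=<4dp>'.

No-arbitrage ⇒ martingale measure with p* = (R−d)/(u−d) = 0.7778.
Terminal payoffs: V(1,0)=5.7500, V(1,1)=0.0000
(0,0): S=65.0000. Δ = (V_up−V_dn)/(S_up−S_dn) = (0.0000−5.7500)/(70.8500−53.3000) = -0.3276. V = [p*·0.0000 + (1−p*)·5.7500]/1.03 = 1.2406. B = V − Δ·S = 22.5369.
Check: Δ(0,0)·S0 + B(0,0) = 1.2406 = V0.

(0,0): Delta=-0.3276 Bond=22.5369
V0=1.2406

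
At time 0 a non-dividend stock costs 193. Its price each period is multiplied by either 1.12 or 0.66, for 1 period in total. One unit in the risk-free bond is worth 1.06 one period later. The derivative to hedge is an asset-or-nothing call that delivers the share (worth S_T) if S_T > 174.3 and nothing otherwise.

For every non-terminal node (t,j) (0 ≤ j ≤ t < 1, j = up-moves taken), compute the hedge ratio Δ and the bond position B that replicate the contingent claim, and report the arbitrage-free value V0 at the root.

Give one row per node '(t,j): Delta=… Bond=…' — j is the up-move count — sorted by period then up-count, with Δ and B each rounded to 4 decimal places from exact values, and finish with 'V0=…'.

The replicating-portfolio and risk-neutral prices coincide; use p* = (1.06−0.66)/(1.12−0.66) = 0.8696 for the latter.
Terminal payoffs: V(1,0)=0.0000, V(1,1)=216.1600
  t=0,j=0: stock 193.0000 → up 216.1600 (V=216.1600), down 127.3800 (V=0.0000). Price 177.3257; hedge Δ=2.4348, bond B=-292.5874.
Self-financing check: at every node Δ·S+B equals the discounted successor values.

(0,0): Delta=2.4348 Bond=-292.5874
V0=177.3257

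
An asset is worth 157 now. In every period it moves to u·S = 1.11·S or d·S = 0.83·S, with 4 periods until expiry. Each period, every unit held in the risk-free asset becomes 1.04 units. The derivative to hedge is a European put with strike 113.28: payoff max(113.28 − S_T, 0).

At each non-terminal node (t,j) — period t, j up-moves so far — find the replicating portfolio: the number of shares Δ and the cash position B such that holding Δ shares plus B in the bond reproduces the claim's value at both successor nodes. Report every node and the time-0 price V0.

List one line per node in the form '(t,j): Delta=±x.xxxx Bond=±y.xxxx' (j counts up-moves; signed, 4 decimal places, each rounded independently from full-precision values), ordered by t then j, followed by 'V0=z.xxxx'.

(0,0): Delta=-0.0467 Bond=8.0104
(1,0): Delta=-0.1694 Bond=24.3135
(1,1): Delta=-0.0161 Bond=3.0032
(2,0): Delta=-0.5242 Bond=63.6639
(2,1): Delta=-0.0809 Bond=12.4935
(2,2): Delta=0.0000 Bond=0.0000
(3,0): Delta=-1.0000 Bond=108.9231
(3,1): Delta=-0.4056 Bond=51.9729
(3,2): Delta=0.0000 Bond=0.0000
(3,3): Delta=0.0000 Bond=0.0000
V0=0.6758

The replicating-portfolio and risk-neutral prices coincide; use p* = (1.04−0.83)/(1.11−0.83) = 0.7500 for the latter.
Terminal values V(4,·): V(4,0)=38.7704, V(4,1)=13.6347, V(4,2)=0.0000, V(4,3)=0.0000, V(4,4)=0.0000
(3,0): S=89.7706. Δ = (V_up−V_dn)/(S_up−S_dn) = (13.6347−38.7704)/(99.6453−74.5096) = -1.0000. V = [p*·13.6347 + (1−p*)·38.7704]/1.04 = 19.1525. B = V − Δ·S = 108.9231.
(3,1): S=120.0546. Δ = (V_up−V_dn)/(S_up−S_dn) = (0.0000−13.6347)/(133.2606−99.6453) = -0.4056. V = [p*·0.0000 + (1−p*)·13.6347]/1.04 = 3.2776. B = V − Δ·S = 51.9729.
(3,2): S=160.5550. Δ = (V_up−V_dn)/(S_up−S_dn) = (0.0000−0.0000)/(178.2160−133.2606) = 0.0000. V = [p*·0.0000 + (1−p*)·0.0000]/1.04 = 0.0000. B = V − Δ·S = 0.0000.
(3,3): S=214.7181. Δ = (V_up−V_dn)/(S_up−S_dn) = (0.0000−0.0000)/(238.3371−178.2160) = 0.0000. V = [p*·0.0000 + (1−p*)·0.0000]/1.04 = 0.0000. B = V − Δ·S = 0.0000.
(2,0): S=108.1573. Δ = (V_up−V_dn)/(S_up−S_dn) = (3.2776−19.1525)/(120.0546−89.7706) = -0.5242. V = [p*·3.2776 + (1−p*)·19.1525]/1.04 = 6.9676. B = V − Δ·S = 63.6639.
(2,1): S=144.6441. Δ = (V_up−V_dn)/(S_up−S_dn) = (0.0000−3.2776)/(160.5550−120.0546) = -0.0809. V = [p*·0.0000 + (1−p*)·3.2776]/1.04 = 0.7879. B = V − Δ·S = 12.4935.
(2,2): S=193.4397. Δ = (V_up−V_dn)/(S_up−S_dn) = (0.0000−0.0000)/(214.7181−160.5550) = 0.0000. V = [p*·0.0000 + (1−p*)·0.0000]/1.04 = 0.0000. B = V − Δ·S = 0.0000.
(1,0): S=130.3100. Δ = (V_up−V_dn)/(S_up−S_dn) = (0.7879−6.9676)/(144.6441−108.1573) = -0.1694. V = [p*·0.7879 + (1−p*)·6.9676]/1.04 = 2.2431. B = V − Δ·S = 24.3135.
(1,1): S=174.2700. Δ = (V_up−V_dn)/(S_up−S_dn) = (0.0000−0.7879)/(193.4397−144.6441) = -0.0161. V = [p*·0.0000 + (1−p*)·0.7879]/1.04 = 0.1894. B = V − Δ·S = 3.0032.
(0,0): S=157.0000. Δ = (V_up−V_dn)/(S_up−S_dn) = (0.1894−2.2431)/(174.2700−130.3100) = -0.0467. V = [p*·0.1894 + (1−p*)·2.2431]/1.04 = 0.6758. B = V − Δ·S = 8.0104.
The time-0 hedge costs 0.6758, which is the no-arbitrage price.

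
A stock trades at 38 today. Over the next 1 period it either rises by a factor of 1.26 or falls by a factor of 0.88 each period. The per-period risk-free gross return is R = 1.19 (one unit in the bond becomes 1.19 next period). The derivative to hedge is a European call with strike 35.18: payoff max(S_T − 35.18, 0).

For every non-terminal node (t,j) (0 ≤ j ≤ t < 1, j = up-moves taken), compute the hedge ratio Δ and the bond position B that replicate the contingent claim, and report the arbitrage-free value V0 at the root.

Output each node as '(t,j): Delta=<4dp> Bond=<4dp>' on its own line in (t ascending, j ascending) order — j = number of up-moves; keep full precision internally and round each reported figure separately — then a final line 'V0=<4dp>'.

(0,0): Delta=0.8795 Bond=-24.7147
V0=8.7063

No-arbitrage ⇒ martingale measure with p* = (R−d)/(u−d) = 0.8158.
Terminal values V(1,·): V(1,0)=0.0000, V(1,1)=12.7000
Node (0,0) S=38.0000: V=(p*·12.7000+(1−p*)·0.0000)/1.19=8.7063; Δ=(12.7000−0.0000)/(47.8800−33.4400)=0.8795; B=V−Δ·S=-24.7147
Self-financing check: at every node Δ·S+B equals the discounted successor values.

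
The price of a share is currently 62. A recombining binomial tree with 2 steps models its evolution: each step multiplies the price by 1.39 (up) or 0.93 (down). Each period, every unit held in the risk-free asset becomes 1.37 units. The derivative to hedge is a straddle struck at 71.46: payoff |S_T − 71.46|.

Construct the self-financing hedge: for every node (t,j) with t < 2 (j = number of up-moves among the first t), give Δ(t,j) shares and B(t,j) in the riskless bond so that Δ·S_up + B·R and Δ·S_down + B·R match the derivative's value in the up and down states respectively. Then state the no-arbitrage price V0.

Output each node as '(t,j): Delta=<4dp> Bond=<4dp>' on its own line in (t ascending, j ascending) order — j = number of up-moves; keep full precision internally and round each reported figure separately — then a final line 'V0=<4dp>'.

No-arbitrage ⇒ martingale measure with p* = (R−d)/(u−d) = 0.9565.
Payoff layer (t=2): V(2,0)=17.8362, V(2,1)=8.6874, V(2,2)=48.3302
(1,0): S=57.6600. Δ = (V_up−V_dn)/(S_up−S_dn) = (8.6874−17.8362)/(80.1474−53.6238) = -0.3449. V = [p*·8.6874 + (1−p*)·17.8362]/1.37 = 6.6315. B = V − Δ·S = 26.5202.
(1,1): S=86.1800. Δ = (V_up−V_dn)/(S_up−S_dn) = (48.3302−8.6874)/(119.7902−80.1474) = 1.0000. V = [p*·48.3302 + (1−p*)·8.6874]/1.37 = 34.0194. B = V − Δ·S = -52.1606.
(0,0): S=62.0000. Δ = (V_up−V_dn)/(S_up−S_dn) = (34.0194−6.6315)/(86.1800−57.6600) = 0.9603. V = [p*·34.0194 + (1−p*)·6.6315]/1.37 = 23.9625. B = V − Δ·S = -35.5764.
Each (Δ,B) replicates both successor values, so the strategy is self-financing and V0 is arbitrage-free.

(0,0): Delta=0.9603 Bond=-35.5764
(1,0): Delta=-0.3449 Bond=26.5202
(1,1): Delta=1.0000 Bond=-52.1606
V0=23.9625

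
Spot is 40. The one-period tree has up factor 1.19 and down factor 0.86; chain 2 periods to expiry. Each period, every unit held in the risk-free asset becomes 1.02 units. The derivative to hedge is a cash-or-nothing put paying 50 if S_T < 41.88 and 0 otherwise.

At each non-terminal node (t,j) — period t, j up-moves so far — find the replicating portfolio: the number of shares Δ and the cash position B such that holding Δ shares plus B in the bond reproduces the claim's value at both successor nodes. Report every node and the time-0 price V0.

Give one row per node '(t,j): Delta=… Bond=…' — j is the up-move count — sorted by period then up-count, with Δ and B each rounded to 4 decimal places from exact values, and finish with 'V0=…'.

The replicating-portfolio and risk-neutral prices coincide; use p* = (1.02−0.86)/(1.19−0.86) = 0.4848 for the latter.
At expiry t=2: V(2,0)=50.0000, V(2,1)=50.0000, V(2,2)=0.0000
(1,0): S=34.4000. Δ = (V_up−V_dn)/(S_up−S_dn) = (50.0000−50.0000)/(40.9360−29.5840) = 0.0000. V = [p*·50.0000 + (1−p*)·50.0000]/1.02 = 49.0196. B = V − Δ·S = 49.0196.
(1,1): S=47.6000. Δ = (V_up−V_dn)/(S_up−S_dn) = (0.0000−50.0000)/(56.6440−40.9360) = -3.1831. V = [p*·0.0000 + (1−p*)·50.0000]/1.02 = 25.2525. B = V − Δ·S = 176.7677.
(0,0): S=40.0000. Δ = (V_up−V_dn)/(S_up−S_dn) = (25.2525−49.0196)/(47.6000−34.4000) = -1.8005. V = [p*·25.2525 + (1−p*)·49.0196]/1.02 = 36.7610. B = V − Δ·S = 108.7824.
Self-financing check: at every node Δ·S+B equals the discounted successor values.

(0,0): Delta=-1.8005 Bond=108.7824
(1,0): Delta=0.0000 Bond=49.0196
(1,1): Delta=-3.1831 Bond=176.7677
V0=36.7610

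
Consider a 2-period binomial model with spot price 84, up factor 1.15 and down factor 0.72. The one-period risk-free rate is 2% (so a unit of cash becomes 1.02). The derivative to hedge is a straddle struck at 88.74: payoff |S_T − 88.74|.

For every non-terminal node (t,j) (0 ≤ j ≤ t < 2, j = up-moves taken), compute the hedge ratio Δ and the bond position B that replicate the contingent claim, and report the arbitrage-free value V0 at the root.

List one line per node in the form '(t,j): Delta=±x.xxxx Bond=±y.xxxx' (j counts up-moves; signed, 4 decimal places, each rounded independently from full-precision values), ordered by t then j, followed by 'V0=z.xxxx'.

Since d<R<u, set p* = (R−d)/(u−d) = 0.6977; price each node as the discounted p*-expectation of its children.
Terminal values V(2,·): V(2,0)=45.1944, V(2,1)=19.1880, V(2,2)=22.3500
  t=1,j=0: stock 60.4800 → up 69.5520 (V=19.1880), down 43.5456 (V=45.1944). Price 26.5200; hedge Δ=-1.0000, bond B=87.0000.
  t=1,j=1: stock 96.6000 → up 111.0900 (V=22.3500), down 69.5520 (V=19.1880). Price 20.9746; hedge Δ=0.0761, bond B=13.6211.
  t=0,j=0: stock 84.0000 → up 96.6000 (V=20.9746), down 60.4800 (V=26.5200). Price 22.2069; hedge Δ=-0.1535, bond B=35.1033.
Each (Δ,B) replicates both successor values, so the strategy is self-financing and V0 is arbitrage-free.

(0,0): Delta=-0.1535 Bond=35.1033
(1,0): Delta=-1.0000 Bond=87.0000
(1,1): Delta=0.0761 Bond=13.6211
V0=22.2069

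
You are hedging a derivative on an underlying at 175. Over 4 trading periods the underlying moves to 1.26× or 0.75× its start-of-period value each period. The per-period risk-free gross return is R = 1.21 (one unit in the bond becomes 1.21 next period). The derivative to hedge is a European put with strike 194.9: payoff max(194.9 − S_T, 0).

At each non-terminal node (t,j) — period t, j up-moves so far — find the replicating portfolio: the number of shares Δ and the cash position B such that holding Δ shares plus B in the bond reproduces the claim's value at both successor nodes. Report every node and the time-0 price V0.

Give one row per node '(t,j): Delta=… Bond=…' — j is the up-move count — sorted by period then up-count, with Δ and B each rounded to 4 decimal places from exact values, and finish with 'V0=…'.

(0,0): Delta=-0.0691 Bond=13.1010
(1,0): Delta=-0.4384 Bond=64.3309
(1,1): Delta=-0.0452 Bond=10.5828
(2,0): Delta=-1.0000 Bond=133.1193
(2,1): Delta=-0.4021 Bond=71.8319
(2,2): Delta=-0.0221 Bond=6.3892
(3,0): Delta=-1.0000 Bond=161.0744
(3,1): Delta=-1.0000 Bond=161.0744
(3,2): Delta=-0.3634 Bond=78.8559
(3,3): Delta=0.0000 Bond=0.0000
V0=1.0129

The replicating-portfolio and risk-neutral prices coincide; use p* = (1.21−0.75)/(1.26−0.75) = 0.9020 for the latter.
Terminal payoffs: V(4,0)=139.5289, V(4,1)=101.8766, V(4,2)=38.6206, V(4,3)=0.0000, V(4,4)=0.0000
Node (3,0) S=73.8281: V=(p*·101.8766+(1−p*)·139.5289)/1.21=87.2463; Δ=(101.8766−139.5289)/(93.0234−55.3711)=-1.0000; B=V−Δ·S=161.0744
Node (3,1) S=124.0312: V=(p*·38.6206+(1−p*)·101.8766)/1.21=37.0431; Δ=(38.6206−101.8766)/(156.2794−93.0234)=-1.0000; B=V−Δ·S=161.0744
Node (3,2) S=208.3725: V=(p*·0.0000+(1−p*)·38.6206)/1.21=3.1292; Δ=(0.0000−38.6206)/(262.5494−156.2794)=-0.3634; B=V−Δ·S=78.8559
Node (3,3) S=350.0658: V=(p*·0.0000+(1−p*)·0.0000)/1.21=0.0000; Δ=(0.0000−0.0000)/(441.0829−262.5494)=0.0000; B=V−Δ·S=0.0000
Node (2,0) S=98.4375: V=(p*·37.0431+(1−p*)·87.2463)/1.21=34.6818; Δ=(37.0431−87.2463)/(124.0312−73.8281)=-1.0000; B=V−Δ·S=133.1193
Node (2,1) S=165.3750: V=(p*·3.1292+(1−p*)·37.0431)/1.21=5.3340; Δ=(3.1292−37.0431)/(208.3725−124.0312)=-0.4021; B=V−Δ·S=71.8319
Node (2,2) S=277.8300: V=(p*·0.0000+(1−p*)·3.1292)/1.21=0.2535; Δ=(0.0000−3.1292)/(350.0658−208.3725)=-0.0221; B=V−Δ·S=6.3892
Node (1,0) S=131.2500: V=(p*·5.3340+(1−p*)·34.6818)/1.21=6.7861; Δ=(5.3340−34.6818)/(165.3750−98.4375)=-0.4384; B=V−Δ·S=64.3309
Node (1,1) S=220.5000: V=(p*·0.2535+(1−p*)·5.3340)/1.21=0.6212; Δ=(0.2535−5.3340)/(277.8300−165.3750)=-0.0452; B=V−Δ·S=10.5828
Node (0,0) S=175.0000: V=(p*·0.6212+(1−p*)·6.7861)/1.21=1.0129; Δ=(0.6212−6.7861)/(220.5000−131.2500)=-0.0691; B=V−Δ·S=13.1010
Root portfolio cost Δ·175+B reproduces V0=1.0129.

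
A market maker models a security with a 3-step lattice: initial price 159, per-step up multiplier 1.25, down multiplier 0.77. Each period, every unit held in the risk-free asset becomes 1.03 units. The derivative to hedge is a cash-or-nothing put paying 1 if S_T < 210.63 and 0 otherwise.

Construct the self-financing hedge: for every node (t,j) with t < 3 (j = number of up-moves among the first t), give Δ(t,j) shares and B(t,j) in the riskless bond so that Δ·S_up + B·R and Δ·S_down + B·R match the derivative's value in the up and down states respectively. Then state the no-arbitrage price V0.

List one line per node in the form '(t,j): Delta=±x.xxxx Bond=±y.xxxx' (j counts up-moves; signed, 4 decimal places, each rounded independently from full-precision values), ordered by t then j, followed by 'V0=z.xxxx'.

(0,0): Delta=-0.0036 Bond=1.3459
(1,0): Delta=0.0000 Bond=0.9426
(1,1): Delta=-0.0055 Bond=1.7616
(2,0): Delta=0.0000 Bond=0.9709
(2,1): Delta=0.0000 Bond=0.9709
(2,2): Delta=-0.0084 Bond=2.5283
V0=0.7697

No-arbitrage ⇒ martingale measure with p* = (R−d)/(u−d) = 0.5417.
Payoff layer (t=3): V(3,0)=1.0000, V(3,1)=1.0000, V(3,2)=1.0000, V(3,3)=0.0000
(2,0): S=94.2711. Δ = (V_up−V_dn)/(S_up−S_dn) = (1.0000−1.0000)/(117.8389−72.5887) = 0.0000. V = [p*·1.0000 + (1−p*)·1.0000]/1.03 = 0.9709. B = V − Δ·S = 0.9709.
(2,1): S=153.0375. Δ = (V_up−V_dn)/(S_up−S_dn) = (1.0000−1.0000)/(191.2969−117.8389) = 0.0000. V = [p*·1.0000 + (1−p*)·1.0000]/1.03 = 0.9709. B = V − Δ·S = 0.9709.
(2,2): S=248.4375. Δ = (V_up−V_dn)/(S_up−S_dn) = (0.0000−1.0000)/(310.5469−191.2969) = -0.0084. V = [p*·0.0000 + (1−p*)·1.0000]/1.03 = 0.4450. B = V − Δ·S = 2.5283.
(1,0): S=122.4300. Δ = (V_up−V_dn)/(S_up−S_dn) = (0.9709−0.9709)/(153.0375−94.2711) = 0.0000. V = [p*·0.9709 + (1−p*)·0.9709]/1.03 = 0.9426. B = V − Δ·S = 0.9426.
(1,1): S=198.7500. Δ = (V_up−V_dn)/(S_up−S_dn) = (0.4450−0.9709)/(248.4375−153.0375) = -0.0055. V = [p*·0.4450 + (1−p*)·0.9709]/1.03 = 0.6660. B = V − Δ·S = 1.7616.
(0,0): S=159.0000. Δ = (V_up−V_dn)/(S_up−S_dn) = (0.6660−0.9426)/(198.7500−122.4300) = -0.0036. V = [p*·0.6660 + (1−p*)·0.9426]/1.03 = 0.7697. B = V − Δ·S = 1.3459.
The time-0 hedge costs 0.7697, which is the no-arbitrage price.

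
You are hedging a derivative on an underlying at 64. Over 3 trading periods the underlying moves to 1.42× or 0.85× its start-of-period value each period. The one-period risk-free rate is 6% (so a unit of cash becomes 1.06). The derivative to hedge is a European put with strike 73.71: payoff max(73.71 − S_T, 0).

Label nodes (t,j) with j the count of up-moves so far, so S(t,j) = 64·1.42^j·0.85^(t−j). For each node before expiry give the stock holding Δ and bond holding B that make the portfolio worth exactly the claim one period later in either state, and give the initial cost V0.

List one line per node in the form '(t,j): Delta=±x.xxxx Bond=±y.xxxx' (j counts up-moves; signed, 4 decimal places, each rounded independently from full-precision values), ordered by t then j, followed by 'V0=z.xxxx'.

Risk-neutral probability p* = (R−d)/(u−d) = (1.06−0.85)/(1.42−0.85) = 0.3684.
Payoff layer (t=3): V(3,0)=34.4060, V(3,1)=8.0492, V(3,2)=0.0000, V(3,3)=0.0000
(2,0): S=46.2400. Δ = (V_up−V_dn)/(S_up−S_dn) = (8.0492−34.4060)/(65.6608−39.3040) = -1.0000. V = [p*·8.0492 + (1−p*)·34.4060]/1.06 = 23.2977. B = V − Δ·S = 69.5377.
(2,1): S=77.2480. Δ = (V_up−V_dn)/(S_up−S_dn) = (0.0000−8.0492)/(109.6922−65.6608) = -0.1828. V = [p*·0.0000 + (1−p*)·8.0492]/1.06 = 4.7959. B = V − Δ·S = 18.9174.
(2,2): S=129.0496. Δ = (V_up−V_dn)/(S_up−S_dn) = (0.0000−0.0000)/(183.2504−109.6922) = 0.0000. V = [p*·0.0000 + (1−p*)·0.0000]/1.06 = 0.0000. B = V − Δ·S = 0.0000.
(1,0): S=54.4000. Δ = (V_up−V_dn)/(S_up−S_dn) = (4.7959−23.2977)/(77.2480−46.2400) = -0.5967. V = [p*·4.7959 + (1−p*)·23.2977]/1.06 = 15.5484. B = V − Δ·S = 48.0077.
(1,1): S=90.8800. Δ = (V_up−V_dn)/(S_up−S_dn) = (0.0000−4.7959)/(129.0496−77.2480) = -0.0926. V = [p*·0.0000 + (1−p*)·4.7959]/1.06 = 2.8576. B = V − Δ·S = 11.2715.
(0,0): S=64.0000. Δ = (V_up−V_dn)/(S_up−S_dn) = (2.8576−15.5484)/(90.8800−54.4000) = -0.3479. V = [p*·2.8576 + (1−p*)·15.5484]/1.06 = 10.2574. B = V − Δ·S = 32.5220.
Each (Δ,B) replicates both successor values, so the strategy is self-financing and V0 is arbitrage-free.

(0,0): Delta=-0.3479 Bond=32.5220
(1,0): Delta=-0.5967 Bond=48.0077
(1,1): Delta=-0.0926 Bond=11.2715
(2,0): Delta=-1.0000 Bond=69.5377
(2,1): Delta=-0.1828 Bond=18.9174
(2,2): Delta=0.0000 Bond=0.0000
V0=10.2574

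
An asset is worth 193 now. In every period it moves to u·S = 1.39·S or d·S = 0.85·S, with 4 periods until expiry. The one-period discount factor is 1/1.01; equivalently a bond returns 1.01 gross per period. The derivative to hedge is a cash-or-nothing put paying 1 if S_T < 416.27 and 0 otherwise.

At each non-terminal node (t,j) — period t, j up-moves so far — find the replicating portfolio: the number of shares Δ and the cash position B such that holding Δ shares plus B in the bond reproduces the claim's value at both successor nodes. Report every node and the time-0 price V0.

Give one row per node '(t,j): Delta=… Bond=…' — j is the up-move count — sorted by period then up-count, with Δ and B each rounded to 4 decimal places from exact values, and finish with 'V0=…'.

(0,0): Delta=-0.0017 Bond=1.2163
(1,0): Delta=-0.0010 Bond=1.1047
(1,1): Delta=-0.0028 Bond=1.5225
(2,0): Delta=0.0000 Bond=0.9803
(2,1): Delta=-0.0024 Bond=1.4375
(2,2): Delta=-0.0035 Bond=1.7757
(3,0): Delta=0.0000 Bond=0.9901
(3,1): Delta=0.0000 Bond=0.9901
(3,2): Delta=-0.0058 Bond=2.5486
(3,3): Delta=0.0000 Bond=0.0000
V0=0.8832

Risk-neutral probability p* = (R−d)/(u−d) = (1.01−0.85)/(1.39−0.85) = 0.2963.
At expiry t=4: V(4,0)=1.0000, V(4,1)=1.0000, V(4,2)=1.0000, V(4,3)=0.0000, V(4,4)=0.0000
(3,0): S=118.5261. Δ = (V_up−V_dn)/(S_up−S_dn) = (1.0000−1.0000)/(164.7513−100.7472) = 0.0000. V = [p*·1.0000 + (1−p*)·1.0000]/1.01 = 0.9901. B = V − Δ·S = 0.9901.
(3,1): S=193.8251. Δ = (V_up−V_dn)/(S_up−S_dn) = (1.0000−1.0000)/(269.4169−164.7513) = 0.0000. V = [p*·1.0000 + (1−p*)·1.0000]/1.01 = 0.9901. B = V − Δ·S = 0.9901.
(3,2): S=316.9610. Δ = (V_up−V_dn)/(S_up−S_dn) = (0.0000−1.0000)/(440.5758−269.4169) = -0.0058. V = [p*·0.0000 + (1−p*)·1.0000]/1.01 = 0.6967. B = V − Δ·S = 2.5486.
(3,3): S=518.3245. Δ = (V_up−V_dn)/(S_up−S_dn) = (0.0000−0.0000)/(720.4710−440.5758) = 0.0000. V = [p*·0.0000 + (1−p*)·0.0000]/1.01 = 0.0000. B = V − Δ·S = 0.0000.
(2,0): S=139.4425. Δ = (V_up−V_dn)/(S_up−S_dn) = (0.9901−0.9901)/(193.8251−118.5261) = 0.0000. V = [p*·0.9901 + (1−p*)·0.9901]/1.01 = 0.9803. B = V − Δ·S = 0.9803.
(2,1): S=228.0295. Δ = (V_up−V_dn)/(S_up−S_dn) = (0.6967−0.9901)/(316.9610−193.8251) = -0.0024. V = [p*·0.6967 + (1−p*)·0.9901]/1.01 = 0.8942. B = V − Δ·S = 1.4375.
(2,2): S=372.8953. Δ = (V_up−V_dn)/(S_up−S_dn) = (0.0000−0.6967)/(518.3245−316.9610) = -0.0035. V = [p*·0.0000 + (1−p*)·0.6967]/1.01 = 0.4854. B = V − Δ·S = 1.7757.
(1,0): S=164.0500. Δ = (V_up−V_dn)/(S_up−S_dn) = (0.8942−0.9803)/(228.0295−139.4425) = -0.0010. V = [p*·0.8942 + (1−p*)·0.9803]/1.01 = 0.9453. B = V − Δ·S = 1.1047.
(1,1): S=268.2700. Δ = (V_up−V_dn)/(S_up−S_dn) = (0.4854−0.8942)/(372.8953−228.0295) = -0.0028. V = [p*·0.4854 + (1−p*)·0.8942]/1.01 = 0.7655. B = V − Δ·S = 1.5225.
(0,0): S=193.0000. Δ = (V_up−V_dn)/(S_up−S_dn) = (0.7655−0.9453)/(268.2700−164.0500) = -0.0017. V = [p*·0.7655 + (1−p*)·0.9453]/1.01 = 0.8832. B = V − Δ·S = 1.2163.
Self-financing check: at every node Δ·S+B equals the discounted successor values.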